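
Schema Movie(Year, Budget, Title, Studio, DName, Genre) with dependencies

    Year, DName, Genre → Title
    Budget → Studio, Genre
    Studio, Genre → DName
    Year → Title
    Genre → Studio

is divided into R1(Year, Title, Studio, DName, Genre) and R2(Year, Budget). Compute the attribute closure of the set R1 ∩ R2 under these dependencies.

Year, Title

R1 ∩ R2 = {Year}.
Year → Title applies, adding Title
Closure: {Year, Title}.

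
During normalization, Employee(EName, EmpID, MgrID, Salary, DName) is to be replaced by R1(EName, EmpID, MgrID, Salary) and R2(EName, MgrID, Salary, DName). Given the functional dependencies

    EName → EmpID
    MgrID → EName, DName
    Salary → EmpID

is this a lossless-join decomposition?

Yes

Common attributes: R1 ∩ R2 = {EName, MgrID, Salary}.
Closure of {EName, MgrID, Salary}: EName → EmpID applies, adding EmpID; MgrID → EName, DName applies, adding DName. So (EName, MgrID, Salary)⁺ = {EName, EmpID, MgrID, Salary, DName}.
This closure contains every attribute of R1, so R1 ∩ R2 → R1. The join is lossless.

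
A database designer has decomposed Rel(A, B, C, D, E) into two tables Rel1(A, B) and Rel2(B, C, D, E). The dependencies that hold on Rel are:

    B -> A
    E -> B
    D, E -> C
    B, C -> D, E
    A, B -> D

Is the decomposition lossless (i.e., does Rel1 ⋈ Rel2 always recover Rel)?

Yes

Common attributes: Rel1 ∩ Rel2 = {B}.
Closure of {B}: B → A applies, adding A; A, B → D applies, adding D. So (B)⁺ = {A, B, D}.
This closure contains every attribute of Rel1, so Rel1 ∩ Rel2 → Rel1. The join is lossless.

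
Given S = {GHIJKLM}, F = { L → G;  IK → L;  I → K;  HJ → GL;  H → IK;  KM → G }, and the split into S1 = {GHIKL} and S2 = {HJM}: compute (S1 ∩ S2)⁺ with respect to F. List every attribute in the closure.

S1 ∩ S2 = {H}.
H → IK applies, adding IK
IK → L applies, adding L
L → G applies, adding G
Closure: {GHIKL}.

GHIKL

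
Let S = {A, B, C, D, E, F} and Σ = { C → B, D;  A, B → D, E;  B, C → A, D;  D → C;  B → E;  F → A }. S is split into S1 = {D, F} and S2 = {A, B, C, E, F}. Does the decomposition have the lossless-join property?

No

Common attributes: S1 ∩ S2 = {F}.
Closure of {F}: F → A applies, adding A. So (F)⁺ = {A, F}.
The closure contains neither all of S1 = {D, F} nor all of S2 = {A, B, C, E, F}, so the common attributes are not a superkey of either fragment. The join is lossy.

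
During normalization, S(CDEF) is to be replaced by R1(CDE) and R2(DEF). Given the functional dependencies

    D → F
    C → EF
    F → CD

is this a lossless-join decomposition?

Yes

Common attributes: R1 ∩ R2 = {DE}.
Closure of {DE}: D → F applies, adding F; F → CD applies, adding C. So (DE)⁺ = {CDEF}.
This closure contains every attribute of R1, so R1 ∩ R2 → R1. The join is lossless.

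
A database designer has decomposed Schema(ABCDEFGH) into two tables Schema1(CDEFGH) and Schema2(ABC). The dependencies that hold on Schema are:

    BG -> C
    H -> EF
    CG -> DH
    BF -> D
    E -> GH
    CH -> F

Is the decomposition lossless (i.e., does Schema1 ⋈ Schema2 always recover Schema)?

No

Common attributes: Schema1 ∩ Schema2 = {C}.
No dependency enlarges {C}, so (C)⁺ = {C}.
The closure contains neither all of Schema1 = {CDEFGH} nor all of Schema2 = {ABC}, so the common attributes are not a superkey of either fragment. The join is lossy.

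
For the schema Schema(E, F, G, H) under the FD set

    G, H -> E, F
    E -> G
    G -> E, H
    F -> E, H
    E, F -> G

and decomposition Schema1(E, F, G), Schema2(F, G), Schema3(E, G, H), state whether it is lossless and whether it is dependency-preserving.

Lossless test (chase): Rows 1 and 2 agree on G; apply G→E, H and equate their E, H entries. Rows 1 and 3 agree on G; apply G→E, H and equate their E, H entries. Rows 1 and 3 agree on G, H; apply G, H→E, F and equate their E, F entries. Row 1 is now all distinguished symbols — the join is lossless.
Dependency preservation: G, H → E, F; F → E, H are not contained in any single fragment, but the restricted closure of each left-hand side across the fragments still reaches the right-hand side; the remaining FDs each lie inside some fragment. All dependencies are preserved.

lossless and dependency-preserving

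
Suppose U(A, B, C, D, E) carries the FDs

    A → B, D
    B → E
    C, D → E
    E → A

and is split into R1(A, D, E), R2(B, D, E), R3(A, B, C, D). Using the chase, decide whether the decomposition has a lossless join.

Chase test. Columns are A, B, C, D, E; row i has aⱼ where attribute j ∈ Ri, else bᵢⱼ.
Initial tableau (one row per fragment):
  row 1: a1 b12 b13 a4 a5
  row 2: b21 a2 b23 a4 a5
  row 3: a1 a2 a3 a4 b35
Rows 1 and 3 agree on A; apply A→B, D and equate their B, D entries.
Rows 1 and 3 agree on B; apply B→E and equate their E entries.
Rows 1 and 2 agree on E; apply E→A and equate their A entries.
Row 3 is now all distinguished symbols — the join is lossless.

Yes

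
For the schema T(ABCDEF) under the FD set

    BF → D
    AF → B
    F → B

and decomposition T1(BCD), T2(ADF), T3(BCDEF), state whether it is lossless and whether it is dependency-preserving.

lossy but dependency-preserving

Lossless test (chase): Rows 2 and 3 agree on F; apply F→B and equate their B entries. No row becomes fully distinguished — the join is lossy.
Dependency preservation: AF → B is not contained in any single fragment, but the restricted closure of its left-hand side across the fragments still reaches the right-hand side; the remaining FDs each lie inside some fragment. All dependencies are preserved.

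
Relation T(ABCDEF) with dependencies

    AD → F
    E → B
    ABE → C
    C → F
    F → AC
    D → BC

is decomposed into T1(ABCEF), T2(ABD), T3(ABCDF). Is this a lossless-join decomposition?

Chase test. Columns are ABCDEF; row i has aⱼ where attribute j ∈ Ti, else bᵢⱼ.
Initial tableau (one row per fragment):
  row 1: a1 a2 a3 b14 a5 a6
  row 2: a1 a2 b23 a4 b25 b26
  row 3: a1 a2 a3 a4 b35 a6
Rows 2 and 3 agree on AD; apply AD→F and equate their F entries.
Rows 1 and 2 agree on F; apply F→AC and equate their AC entries.
No row becomes fully distinguished — the join is lossy.

No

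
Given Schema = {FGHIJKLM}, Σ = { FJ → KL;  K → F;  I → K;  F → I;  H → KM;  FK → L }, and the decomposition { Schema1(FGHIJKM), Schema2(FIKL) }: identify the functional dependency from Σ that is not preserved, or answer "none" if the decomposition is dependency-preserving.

FJ → KL: restricted closure across fragments reaches KL.
K → F lies within Schema1.
I → K lies within Schema1.
F → I lies within Schema1.
H → KM lies within Schema1.
FK → L lies within Schema2.
Every dependency is enforceable on the fragments, so the decomposition is dependency-preserving.

none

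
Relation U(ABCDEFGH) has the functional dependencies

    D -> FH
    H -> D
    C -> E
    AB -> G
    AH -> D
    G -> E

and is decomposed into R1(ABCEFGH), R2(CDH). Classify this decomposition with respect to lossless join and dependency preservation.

Lossless test: (CH)⁺ = {CDEFH}, which contains all of one fragment — lossless.
Dependency preservation: D → FH; AH → D are not contained in any single fragment, but the restricted closure of each left-hand side across the fragments still reaches the right-hand side; the remaining FDs each lie inside some fragment. All dependencies are preserved.

lossless and dependency-preserving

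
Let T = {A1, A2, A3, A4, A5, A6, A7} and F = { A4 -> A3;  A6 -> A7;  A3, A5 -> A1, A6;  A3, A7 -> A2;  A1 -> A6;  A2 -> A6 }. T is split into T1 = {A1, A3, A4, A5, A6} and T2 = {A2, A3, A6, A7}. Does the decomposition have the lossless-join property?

Common attributes: T1 ∩ T2 = {A3, A6}.
Closure of {A3, A6}: A6 → A7 applies, adding A7; A3, A7 → A2 applies, adding A2. So (A3, A6)⁺ = {A2, A3, A6, A7}.
This closure contains every attribute of T2, so T1 ∩ T2 → T2. The join is lossless.

Yes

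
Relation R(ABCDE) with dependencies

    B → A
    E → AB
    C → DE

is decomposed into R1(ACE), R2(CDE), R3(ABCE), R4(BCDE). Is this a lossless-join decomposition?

Chase test. Columns are ABCDE; row i has aⱼ where attribute j ∈ Ri, else bᵢⱼ.
Initial tableau (one row per fragment):
  row 1: a1 b12 a3 b14 a5
  row 2: b21 b22 a3 a4 a5
  row 3: a1 a2 a3 b34 a5
  row 4: b41 a2 a3 a4 a5
Rows 3 and 4 agree on B; apply B→A and equate their A entries.
Rows 1 and 2 agree on E; apply E→AB and equate their AB entries.
Rows 1 and 3 agree on E; apply E→AB and equate their AB entries.
Rows 1 and 2 agree on C; apply C→DE and equate their DE entries.
Rows 1 and 3 agree on C; apply C→DE and equate their DE entries.
Row 1 is now all distinguished symbols — the join is lossless.

Yes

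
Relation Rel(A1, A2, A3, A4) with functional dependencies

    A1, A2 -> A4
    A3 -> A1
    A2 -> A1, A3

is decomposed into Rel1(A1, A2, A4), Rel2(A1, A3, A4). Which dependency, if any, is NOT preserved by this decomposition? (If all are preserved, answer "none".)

A2 -> A1, A3

Check A2 → A1, A3: no single fragment contains all of {A1, A2, A3}, and the restricted closure of {A2} across the fragments never reaches {A1, A3}.
A1, A2 → A4 is preserved.
A3 → A1 is preserved.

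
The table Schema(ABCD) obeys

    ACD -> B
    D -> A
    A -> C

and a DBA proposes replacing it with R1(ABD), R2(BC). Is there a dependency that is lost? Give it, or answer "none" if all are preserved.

A -> C

Check A → C: no single fragment contains all of {AC}, and the restricted closure of {A} across the fragments never reaches {C}.
ACD → B is preserved.
D → A is preserved.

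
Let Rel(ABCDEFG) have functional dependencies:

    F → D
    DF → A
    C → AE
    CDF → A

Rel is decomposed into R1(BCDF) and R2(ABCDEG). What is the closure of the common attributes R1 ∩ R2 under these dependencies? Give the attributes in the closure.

ABCDE

R1 ∩ R2 = {BCD}.
C → AE applies, adding AE
Closure: {ABCDE}.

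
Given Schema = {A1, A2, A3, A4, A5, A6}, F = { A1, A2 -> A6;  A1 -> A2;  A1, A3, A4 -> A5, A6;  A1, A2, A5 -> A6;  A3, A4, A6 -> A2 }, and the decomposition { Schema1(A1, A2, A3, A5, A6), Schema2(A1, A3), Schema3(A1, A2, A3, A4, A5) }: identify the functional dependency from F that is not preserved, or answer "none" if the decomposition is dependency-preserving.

A3, A4, A6 -> A2

Check A3, A4, A6 → A2: no single fragment contains all of {A2, A3, A4, A6}, and the restricted closure of {A3, A4, A6} across the fragments never reaches {A2}.
A1, A2 → A6 is preserved.
A1 → A2 is preserved.
A1, A3, A4 → A5, A6 is preserved.
A1, A2, A5 → A6 is preserved.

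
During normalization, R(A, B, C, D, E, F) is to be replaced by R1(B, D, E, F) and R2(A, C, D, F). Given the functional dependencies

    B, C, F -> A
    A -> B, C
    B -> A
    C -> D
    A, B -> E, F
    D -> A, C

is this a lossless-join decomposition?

Common attributes: R1 ∩ R2 = {D, F}.
Closure of {D, F}: D → A, C applies, adding A, C; A → B, C applies, adding B; A, B → E, F applies, adding E. So (D, F)⁺ = {A, B, C, D, E, F}.
This closure contains every attribute of R1, so R1 ∩ R2 → R1. The join is lossless.

Yes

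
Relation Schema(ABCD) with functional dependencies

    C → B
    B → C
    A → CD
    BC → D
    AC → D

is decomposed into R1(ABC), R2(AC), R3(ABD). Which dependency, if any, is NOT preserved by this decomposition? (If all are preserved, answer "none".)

none

C → B lies within R1.
B → C lies within R1.
A → CD: restricted closure across fragments reaches CD.
BC → D: restricted closure across fragments reaches D.
AC → D: restricted closure across fragments reaches D.
Every dependency is enforceable on the fragments, so the decomposition is dependency-preserving.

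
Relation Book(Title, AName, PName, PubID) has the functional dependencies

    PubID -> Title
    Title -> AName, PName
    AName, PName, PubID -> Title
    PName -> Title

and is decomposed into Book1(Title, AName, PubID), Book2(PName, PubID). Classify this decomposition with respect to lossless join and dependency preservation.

Lossless test: (PubID)⁺ = {Title, AName, PName, PubID}, which contains all of one fragment — lossless.
Dependency preservation: the restricted closure of {Title} across the fragments never reaches {AName, PName}, so Title → AName, PName cannot be enforced without a join — not preserved.

lossless but not dependency-preserving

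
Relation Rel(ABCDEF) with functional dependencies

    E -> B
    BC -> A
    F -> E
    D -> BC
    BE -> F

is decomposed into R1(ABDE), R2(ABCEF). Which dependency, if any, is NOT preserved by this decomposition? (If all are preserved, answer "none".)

D -> BC

Check D → BC: no single fragment contains all of {BCD}, and the restricted closure of {D} across the fragments never reaches {BC}.
E → B is preserved.
BC → A is preserved.
F → E is preserved.
BE → F is preserved.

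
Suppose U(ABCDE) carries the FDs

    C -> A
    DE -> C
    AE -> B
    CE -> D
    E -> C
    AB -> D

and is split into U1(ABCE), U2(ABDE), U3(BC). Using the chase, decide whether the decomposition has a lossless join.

Yes

Chase test. Columns are ABCDE; row i has aⱼ where attribute j ∈ Ui, else bᵢⱼ.
Initial tableau (one row per fragment):
  row 1: a1 a2 a3 b14 a5
  row 2: a1 a2 b23 a4 a5
  row 3: b31 a2 a3 b34 b35
Rows 1 and 3 agree on C; apply C→A and equate their A entries.
Rows 1 and 2 agree on E; apply E→C and equate their C entries.
Rows 1 and 2 agree on AB; apply AB→D and equate their D entries.
Rows 1 and 3 agree on AB; apply AB→D and equate their D entries.
Row 1 is now all distinguished symbols — the join is lossless.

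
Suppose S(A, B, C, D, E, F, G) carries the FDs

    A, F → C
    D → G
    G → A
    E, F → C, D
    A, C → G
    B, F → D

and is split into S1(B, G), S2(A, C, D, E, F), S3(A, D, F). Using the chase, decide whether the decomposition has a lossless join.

Chase test. Columns are A, B, C, D, E, F, G; row i has aⱼ where attribute j ∈ Si, else bᵢⱼ.
Initial tableau (one row per fragment):
  row 1: b11 a2 b13 b14 b15 b16 a7
  row 2: a1 b22 a3 a4 a5 a6 b27
  row 3: a1 b32 b33 a4 b35 a6 b37
Rows 2 and 3 agree on A, F; apply A, F→C and equate their C entries.
Rows 2 and 3 agree on D; apply D→G and equate their G entries.
No row becomes fully distinguished — the join is lossy.

No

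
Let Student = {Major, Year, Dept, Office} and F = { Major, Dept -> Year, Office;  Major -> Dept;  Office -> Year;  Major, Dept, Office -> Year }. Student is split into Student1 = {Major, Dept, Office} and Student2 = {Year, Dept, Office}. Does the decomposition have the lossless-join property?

Yes

Common attributes: Student1 ∩ Student2 = {Dept, Office}.
Closure of {Dept, Office}: Office → Year applies, adding Year. So (Dept, Office)⁺ = {Year, Dept, Office}.
This closure contains every attribute of Student2, so Student1 ∩ Student2 → Student2. The join is lossless.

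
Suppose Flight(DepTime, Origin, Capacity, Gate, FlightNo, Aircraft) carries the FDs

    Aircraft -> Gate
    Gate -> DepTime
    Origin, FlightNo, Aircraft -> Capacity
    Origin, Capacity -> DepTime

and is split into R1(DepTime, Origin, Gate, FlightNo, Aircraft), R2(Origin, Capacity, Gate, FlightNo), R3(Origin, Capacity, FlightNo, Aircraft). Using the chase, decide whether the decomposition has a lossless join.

Chase test. Columns are DepTime, Origin, Capacity, Gate, FlightNo, Aircraft; row i has aⱼ where attribute j ∈ Ri, else bᵢⱼ.
Initial tableau (one row per fragment):
  row 1: a1 a2 b13 a4 a5 a6
  row 2: b21 a2 a3 a4 a5 b26
  row 3: b31 a2 a3 b34 a5 a6
Rows 1 and 3 agree on Aircraft; apply Aircraft→Gate and equate their Gate entries.
Rows 1 and 2 agree on Gate; apply Gate→DepTime and equate their DepTime entries.
Rows 1 and 3 agree on Gate; apply Gate→DepTime and equate their DepTime entries.
Rows 1 and 3 agree on Origin, FlightNo, Aircraft; apply Origin, FlightNo, Aircraft→Capacity and equate their Capacity entries.
Row 1 is now all distinguished symbols — the join is lossless.

Yes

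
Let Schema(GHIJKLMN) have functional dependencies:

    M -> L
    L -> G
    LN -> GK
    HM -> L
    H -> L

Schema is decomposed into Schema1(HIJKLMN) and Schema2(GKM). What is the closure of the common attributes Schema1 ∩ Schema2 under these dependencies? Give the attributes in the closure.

Schema1 ∩ Schema2 = {KM}.
M → L applies, adding L
L → G applies, adding G
Closure: {GKLM}.

GKLM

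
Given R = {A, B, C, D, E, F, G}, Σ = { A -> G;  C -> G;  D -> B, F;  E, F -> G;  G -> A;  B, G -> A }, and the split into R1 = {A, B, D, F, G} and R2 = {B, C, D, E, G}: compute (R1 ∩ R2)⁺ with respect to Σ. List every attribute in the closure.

A, B, D, F, G

R1 ∩ R2 = {B, D, G}.
D → B, F applies, adding F
G → A applies, adding A
Closure: {A, B, D, F, G}.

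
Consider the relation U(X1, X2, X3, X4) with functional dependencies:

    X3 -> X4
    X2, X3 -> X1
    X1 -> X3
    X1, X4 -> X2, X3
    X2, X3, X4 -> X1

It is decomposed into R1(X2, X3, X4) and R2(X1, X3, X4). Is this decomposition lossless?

Common attributes: R1 ∩ R2 = {X3, X4}.
No dependency enlarges {X3, X4}, so (X3, X4)⁺ = {X3, X4}.
The closure contains neither all of R1 = {X2, X3, X4} nor all of R2 = {X1, X3, X4}, so the common attributes are not a superkey of either fragment. The join is lossy.

No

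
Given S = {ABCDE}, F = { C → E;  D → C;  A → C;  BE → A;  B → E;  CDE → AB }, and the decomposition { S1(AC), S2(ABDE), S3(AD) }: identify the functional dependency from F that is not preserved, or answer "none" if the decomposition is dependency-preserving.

Check C → E: no single fragment contains all of {CE}, and the restricted closure of {C} across the fragments never reaches {E}.
D → C is preserved.
A → C is preserved.
BE → A is preserved.
B → E is preserved.
CDE → AB is preserved.

C → E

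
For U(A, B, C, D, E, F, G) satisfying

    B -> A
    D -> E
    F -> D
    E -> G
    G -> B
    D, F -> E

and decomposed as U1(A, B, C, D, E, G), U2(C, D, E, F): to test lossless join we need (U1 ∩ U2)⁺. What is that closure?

U1 ∩ U2 = {C, D, E}.
E → G applies, adding G
G → B applies, adding B
B → A applies, adding A
Closure: {A, B, C, D, E, G}.

A, B, C, D, E, G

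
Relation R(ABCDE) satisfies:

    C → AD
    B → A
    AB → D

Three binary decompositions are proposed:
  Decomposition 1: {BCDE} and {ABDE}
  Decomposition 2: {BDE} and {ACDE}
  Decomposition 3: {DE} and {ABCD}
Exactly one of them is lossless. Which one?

Decomposition 1

Decomposition 1: common = {BDE}, closure = {ABDE} → lossless.
Decomposition 2: common = {DE}, closure = {DE} → lossy.
Decomposition 3: common = {D}, closure = {D} → lossy.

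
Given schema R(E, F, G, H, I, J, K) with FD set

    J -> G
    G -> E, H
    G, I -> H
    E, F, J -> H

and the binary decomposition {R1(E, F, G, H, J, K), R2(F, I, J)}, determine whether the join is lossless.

Common attributes: R1 ∩ R2 = {F, J}.
Closure of {F, J}: J → G applies, adding G; G → E, H applies, adding E, H. So (F, J)⁺ = {E, F, G, H, J}.
The closure contains neither all of R1 = {E, F, G, H, J, K} nor all of R2 = {F, I, J}, so the common attributes are not a superkey of either fragment. The join is lossy.

No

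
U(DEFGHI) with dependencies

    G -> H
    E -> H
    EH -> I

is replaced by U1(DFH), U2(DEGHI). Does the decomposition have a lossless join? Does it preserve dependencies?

lossy but dependency-preserving

Lossless test: (DH)⁺ = {DH}, which is a superkey of neither fragment — lossy.
Dependency preservation: every FD's attributes lie within a single fragment, so each can be enforced locally — preserved.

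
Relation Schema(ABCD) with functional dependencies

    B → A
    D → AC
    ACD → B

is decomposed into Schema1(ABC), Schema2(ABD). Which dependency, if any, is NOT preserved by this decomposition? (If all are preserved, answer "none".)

D → AC

Check D → AC: no single fragment contains all of {ACD}, and the restricted closure of {D} across the fragments never reaches {AC}.
B → A is preserved.
ACD → B is preserved.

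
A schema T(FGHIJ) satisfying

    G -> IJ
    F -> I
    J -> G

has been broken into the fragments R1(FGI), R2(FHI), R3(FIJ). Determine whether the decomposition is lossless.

Chase test. Columns are FGHIJ; row i has aⱼ where attribute j ∈ Ri, else bᵢⱼ.
Initial tableau (one row per fragment):
  row 1: a1 a2 b13 a4 b15
  row 2: a1 b22 a3 a4 b25
  row 3: a1 b32 b33 a4 a5
No row becomes fully distinguished — the join is lossy.

No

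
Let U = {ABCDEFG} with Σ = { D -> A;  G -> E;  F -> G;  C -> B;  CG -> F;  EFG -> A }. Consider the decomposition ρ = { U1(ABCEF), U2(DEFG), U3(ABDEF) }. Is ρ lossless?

Chase test. Columns are ABCDEFG; row i has aⱼ where attribute j ∈ Ui, else bᵢⱼ.
Initial tableau (one row per fragment):
  row 1: a1 a2 a3 b14 a5 a6 b17
  row 2: b21 b22 b23 a4 a5 a6 a7
  row 3: a1 a2 b33 a4 a5 a6 b37
Rows 2 and 3 agree on D; apply D→A and equate their A entries.
Rows 1 and 2 agree on F; apply F→G and equate their G entries.
Rows 1 and 3 agree on F; apply F→G and equate their G entries.
No row becomes fully distinguished — the join is lossy.

No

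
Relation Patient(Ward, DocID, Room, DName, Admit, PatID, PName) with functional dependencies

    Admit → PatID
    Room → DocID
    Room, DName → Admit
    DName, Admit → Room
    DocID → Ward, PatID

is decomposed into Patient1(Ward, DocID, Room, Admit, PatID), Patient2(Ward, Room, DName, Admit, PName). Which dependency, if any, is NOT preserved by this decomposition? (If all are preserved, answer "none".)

none

Admit → PatID lies within Patient1.
Room → DocID lies within Patient1.
Room, DName → Admit lies within Patient2.
DName, Admit → Room lies within Patient2.
DocID → Ward, PatID lies within Patient1.
Every dependency is enforceable on the fragments, so the decomposition is dependency-preserving.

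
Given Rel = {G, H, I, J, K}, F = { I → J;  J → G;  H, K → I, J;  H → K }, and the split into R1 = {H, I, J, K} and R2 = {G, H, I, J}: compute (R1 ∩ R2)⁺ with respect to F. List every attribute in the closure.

R1 ∩ R2 = {H, I, J}.
J → G applies, adding G
H → K applies, adding K
Closure: {G, H, I, J, K}.

G, H, I, J, K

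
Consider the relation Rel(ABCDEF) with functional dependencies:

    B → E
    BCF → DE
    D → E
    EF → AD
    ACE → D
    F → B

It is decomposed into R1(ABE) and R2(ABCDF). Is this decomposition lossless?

Yes

Common attributes: R1 ∩ R2 = {AB}.
Closure of {AB}: B → E applies, adding E. So (AB)⁺ = {ABE}.
This closure contains every attribute of R1, so R1 ∩ R2 → R1. The join is lossless.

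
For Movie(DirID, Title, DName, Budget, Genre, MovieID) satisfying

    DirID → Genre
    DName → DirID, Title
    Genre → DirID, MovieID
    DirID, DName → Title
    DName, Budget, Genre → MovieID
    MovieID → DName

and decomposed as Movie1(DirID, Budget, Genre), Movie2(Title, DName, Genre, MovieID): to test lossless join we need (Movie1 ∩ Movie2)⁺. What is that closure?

Movie1 ∩ Movie2 = {Genre}.
Genre → DirID, MovieID applies, adding DirID, MovieID
MovieID → DName applies, adding DName
DName → DirID, Title applies, adding Title
Closure: {DirID, Title, DName, Genre, MovieID}.

DirID, Title, DName, Genre, MovieID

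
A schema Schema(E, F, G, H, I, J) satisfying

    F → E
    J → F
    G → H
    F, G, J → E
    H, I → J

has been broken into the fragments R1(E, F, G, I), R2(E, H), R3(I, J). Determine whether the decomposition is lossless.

No

Chase test. Columns are E, F, G, H, I, J; row i has aⱼ where attribute j ∈ Ri, else bᵢⱼ.
Initial tableau (one row per fragment):
  row 1: a1 a2 a3 b14 a5 b16
  row 2: a1 b22 b23 a4 b25 b26
  row 3: b31 b32 b33 b34 a5 a6
No row becomes fully distinguished — the join is lossy.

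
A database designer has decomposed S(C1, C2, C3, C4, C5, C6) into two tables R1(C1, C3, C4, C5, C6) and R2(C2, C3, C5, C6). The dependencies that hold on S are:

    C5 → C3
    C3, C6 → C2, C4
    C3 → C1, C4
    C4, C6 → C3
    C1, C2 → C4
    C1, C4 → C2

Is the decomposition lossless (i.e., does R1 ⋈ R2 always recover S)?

Common attributes: R1 ∩ R2 = {C3, C5, C6}.
Closure of {C3, C5, C6}: C3, C6 → C2, C4 applies, adding C2, C4; C3 → C1, C4 applies, adding C1. So (C3, C5, C6)⁺ = {C1, C2, C3, C4, C5, C6}.
This closure contains every attribute of R1, so R1 ∩ R2 → R1. The join is lossless.

Yes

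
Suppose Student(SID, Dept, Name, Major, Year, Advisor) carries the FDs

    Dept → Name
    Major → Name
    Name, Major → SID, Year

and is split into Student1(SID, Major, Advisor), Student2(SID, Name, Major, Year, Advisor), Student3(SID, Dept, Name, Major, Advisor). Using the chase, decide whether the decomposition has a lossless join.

Yes

Chase test. Columns are SID, Dept, Name, Major, Year, Advisor; row i has aⱼ where attribute j ∈ Studenti, else bᵢⱼ.
Initial tableau (one row per fragment):
  row 1: a1 b12 b13 a4 b15 a6
  row 2: a1 b22 a3 a4 a5 a6
  row 3: a1 a2 a3 a4 b35 a6
Rows 1 and 2 agree on Major; apply Major→Name and equate their Name entries.
Rows 1 and 2 agree on Name, Major; apply Name, Major→SID, Year and equate their SID, Year entries.
Rows 1 and 3 agree on Name, Major; apply Name, Major→SID, Year and equate their SID, Year entries.
Row 3 is now all distinguished symbols — the join is lossless.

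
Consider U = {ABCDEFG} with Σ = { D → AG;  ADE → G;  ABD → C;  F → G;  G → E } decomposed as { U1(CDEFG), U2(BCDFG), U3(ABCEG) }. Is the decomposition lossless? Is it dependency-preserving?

Lossless test (chase): Rows 1 and 2 agree on D; apply D→AG and equate their AG entries. Rows 1 and 2 agree on G; apply G→E and equate their E entries. No row becomes fully distinguished — the join is lossy.
Dependency preservation: the restricted closure of {D} across the fragments never reaches {AG}, so D → AG cannot be enforced without a join — not preserved.

lossy and not dependency-preserving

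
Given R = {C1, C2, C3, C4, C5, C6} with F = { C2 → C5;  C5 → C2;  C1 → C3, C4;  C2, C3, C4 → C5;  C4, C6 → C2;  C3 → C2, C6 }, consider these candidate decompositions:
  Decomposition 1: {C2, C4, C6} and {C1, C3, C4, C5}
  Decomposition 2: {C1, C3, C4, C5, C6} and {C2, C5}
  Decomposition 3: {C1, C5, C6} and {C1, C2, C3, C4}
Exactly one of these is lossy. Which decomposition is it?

Decomposition 1

Decomposition 1: common = {C4}, closure = {C4} → lossy.
Decomposition 2: common = {C5}, closure = {C2, C5} → lossless.
Decomposition 3: common = {C1}, closure = {C1, C2, C3, C4, C5, C6} → lossless.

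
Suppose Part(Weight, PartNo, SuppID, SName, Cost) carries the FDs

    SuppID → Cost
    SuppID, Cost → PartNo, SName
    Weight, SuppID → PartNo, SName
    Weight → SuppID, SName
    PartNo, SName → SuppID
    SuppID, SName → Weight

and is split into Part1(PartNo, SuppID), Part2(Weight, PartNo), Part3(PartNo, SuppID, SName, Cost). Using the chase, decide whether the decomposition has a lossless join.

No

Chase test. Columns are Weight, PartNo, SuppID, SName, Cost; row i has aⱼ where attribute j ∈ Parti, else bᵢⱼ.
Initial tableau (one row per fragment):
  row 1: b11 a2 a3 b14 b15
  row 2: a1 a2 b23 b24 b25
  row 3: b31 a2 a3 a4 a5
Rows 1 and 3 agree on SuppID; apply SuppID→Cost and equate their Cost entries.
Rows 1 and 3 agree on SuppID, Cost; apply SuppID, Cost→PartNo, SName and equate their PartNo, SName entries.
Rows 1 and 3 agree on SuppID, SName; apply SuppID, SName→Weight and equate their Weight entries.
No row becomes fully distinguished — the join is lossy.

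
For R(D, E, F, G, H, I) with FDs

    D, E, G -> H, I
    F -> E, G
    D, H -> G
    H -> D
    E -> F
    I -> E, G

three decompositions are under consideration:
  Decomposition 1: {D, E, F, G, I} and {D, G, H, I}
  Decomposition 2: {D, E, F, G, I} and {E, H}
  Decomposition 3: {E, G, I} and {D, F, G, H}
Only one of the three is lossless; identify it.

Decomposition 1

Decomposition 1: common = {D, G, I}, closure = {D, E, F, G, H, I} → lossless.
Decomposition 2: common = {E}, closure = {E, F, G} → lossy.
Decomposition 3: common = {G}, closure = {G} → lossy.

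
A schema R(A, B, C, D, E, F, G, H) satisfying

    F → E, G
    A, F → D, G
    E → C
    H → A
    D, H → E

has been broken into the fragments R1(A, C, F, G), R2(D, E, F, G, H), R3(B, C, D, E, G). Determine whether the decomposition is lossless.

No

Chase test. Columns are A, B, C, D, E, F, G, H; row i has aⱼ where attribute j ∈ Ri, else bᵢⱼ.
Initial tableau (one row per fragment):
  row 1: a1 b12 a3 b14 b15 a6 a7 b18
  row 2: b21 b22 b23 a4 a5 a6 a7 a8
  row 3: b31 a2 a3 a4 a5 b36 a7 b38
Rows 1 and 2 agree on F; apply F→E, G and equate their E, G entries.
Rows 1 and 2 agree on E; apply E→C and equate their C entries.
No row becomes fully distinguished — the join is lossy.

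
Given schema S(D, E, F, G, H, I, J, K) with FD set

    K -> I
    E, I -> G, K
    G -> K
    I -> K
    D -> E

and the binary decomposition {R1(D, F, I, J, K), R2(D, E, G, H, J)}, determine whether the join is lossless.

No

Common attributes: R1 ∩ R2 = {D, J}.
Closure of {D, J}: D → E applies, adding E. So (D, J)⁺ = {D, E, J}.
The closure contains neither all of R1 = {D, F, I, J, K} nor all of R2 = {D, E, G, H, J}, so the common attributes are not a superkey of either fragment. The join is lossy.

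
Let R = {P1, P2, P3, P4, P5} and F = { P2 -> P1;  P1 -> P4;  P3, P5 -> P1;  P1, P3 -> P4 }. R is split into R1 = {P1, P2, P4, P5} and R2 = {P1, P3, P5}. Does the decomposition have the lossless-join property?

Common attributes: R1 ∩ R2 = {P1, P5}.
Closure of {P1, P5}: P1 → P4 applies, adding P4. So (P1, P5)⁺ = {P1, P4, P5}.
The closure contains neither all of R1 = {P1, P2, P4, P5} nor all of R2 = {P1, P3, P5}, so the common attributes are not a superkey of either fragment. The join is lossy.

No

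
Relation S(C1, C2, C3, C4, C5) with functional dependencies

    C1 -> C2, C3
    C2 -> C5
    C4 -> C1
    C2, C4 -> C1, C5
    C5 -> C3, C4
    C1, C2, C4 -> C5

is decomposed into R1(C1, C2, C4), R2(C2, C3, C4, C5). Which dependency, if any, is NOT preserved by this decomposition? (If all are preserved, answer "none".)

C1 → C2, C3: restricted closure across fragments reaches C2, C3.
C2 → C5 lies within R2.
C4 → C1 lies within R1.
C2, C4 → C1, C5: restricted closure across fragments reaches C1, C5.
C5 → C3, C4 lies within R2.
C1, C2, C4 → C5: restricted closure across fragments reaches C5.
Every dependency is enforceable on the fragments, so the decomposition is dependency-preserving.

none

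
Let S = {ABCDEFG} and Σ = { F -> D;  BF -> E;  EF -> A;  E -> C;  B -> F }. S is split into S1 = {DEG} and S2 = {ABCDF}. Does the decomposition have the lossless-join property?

No

Common attributes: S1 ∩ S2 = {D}.
No dependency enlarges {D}, so (D)⁺ = {D}.
The closure contains neither all of S1 = {DEG} nor all of S2 = {ABCDF}, so the common attributes are not a superkey of either fragment. The join is lossy.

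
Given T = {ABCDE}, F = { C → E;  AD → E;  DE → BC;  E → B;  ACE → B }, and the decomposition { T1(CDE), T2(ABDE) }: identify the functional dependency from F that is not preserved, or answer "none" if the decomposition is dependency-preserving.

C → E lies within T1.
AD → E lies within T2.
DE → BC: restricted closure across fragments reaches BC.
E → B lies within T2.
ACE → B: restricted closure across fragments reaches B.
Every dependency is enforceable on the fragments, so the decomposition is dependency-preserving.

none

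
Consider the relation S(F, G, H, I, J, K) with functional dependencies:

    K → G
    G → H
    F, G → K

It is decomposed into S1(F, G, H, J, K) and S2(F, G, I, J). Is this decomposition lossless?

Common attributes: S1 ∩ S2 = {F, G, J}.
Closure of {F, G, J}: G → H applies, adding H; F, G → K applies, adding K. So (F, G, J)⁺ = {F, G, H, J, K}.
This closure contains every attribute of S1, so S1 ∩ S2 → S1. The join is lossless.

Yes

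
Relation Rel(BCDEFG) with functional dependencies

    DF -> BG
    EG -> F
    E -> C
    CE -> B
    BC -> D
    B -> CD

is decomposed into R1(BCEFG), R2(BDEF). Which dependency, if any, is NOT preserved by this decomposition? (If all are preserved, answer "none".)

DF → BG: restricted closure across fragments reaches BG.
EG → F lies within R1.
E → C lies within R1.
CE → B lies within R1.
BC → D: restricted closure across fragments reaches D.
B → CD: restricted closure across fragments reaches CD.
Every dependency is enforceable on the fragments, so the decomposition is dependency-preserving.

none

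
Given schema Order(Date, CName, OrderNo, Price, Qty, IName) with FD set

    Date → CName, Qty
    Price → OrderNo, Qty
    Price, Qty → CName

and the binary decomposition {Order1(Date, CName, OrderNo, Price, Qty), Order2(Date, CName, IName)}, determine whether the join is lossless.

Common attributes: Order1 ∩ Order2 = {Date, CName}.
Closure of {Date, CName}: Date → CName, Qty applies, adding Qty. So (Date, CName)⁺ = {Date, CName, Qty}.
The closure contains neither all of Order1 = {Date, CName, OrderNo, Price, Qty} nor all of Order2 = {Date, CName, IName}, so the common attributes are not a superkey of either fragment. The join is lossy.

No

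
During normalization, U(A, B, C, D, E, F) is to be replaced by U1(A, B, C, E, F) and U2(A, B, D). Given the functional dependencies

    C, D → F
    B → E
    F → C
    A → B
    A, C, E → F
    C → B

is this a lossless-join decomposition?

No

Common attributes: U1 ∩ U2 = {A, B}.
Closure of {A, B}: B → E applies, adding E. So (A, B)⁺ = {A, B, E}.
The closure contains neither all of U1 = {A, B, C, E, F} nor all of U2 = {A, B, D}, so the common attributes are not a superkey of either fragment. The join is lossy.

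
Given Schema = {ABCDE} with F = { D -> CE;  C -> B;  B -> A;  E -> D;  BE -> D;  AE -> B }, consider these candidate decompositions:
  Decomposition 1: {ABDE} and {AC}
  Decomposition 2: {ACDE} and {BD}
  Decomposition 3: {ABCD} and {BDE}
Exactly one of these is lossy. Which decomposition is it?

Decomposition 1: common = {A}, closure = {A} → lossy.
Decomposition 2: common = {D}, closure = {ABCDE} → lossless.
Decomposition 3: common = {BD}, closure = {ABCDE} → lossless.

Decomposition 1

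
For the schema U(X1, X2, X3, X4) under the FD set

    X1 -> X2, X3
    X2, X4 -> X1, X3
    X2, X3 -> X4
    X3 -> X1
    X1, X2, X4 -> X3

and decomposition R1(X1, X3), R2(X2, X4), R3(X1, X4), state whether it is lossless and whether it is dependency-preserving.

lossy and not dependency-preserving

Lossless test (chase): Rows 1 and 3 agree on X1; apply X1→X2, X3 and equate their X2, X3 entries. Rows 1 and 3 agree on X2, X3; apply X2, X3→X4 and equate their X4 entries. No row becomes fully distinguished — the join is lossy.
Dependency preservation: the restricted closure of {X1} across the fragments never reaches {X2, X3}, so X1 → X2, X3 cannot be enforced without a join — not preserved.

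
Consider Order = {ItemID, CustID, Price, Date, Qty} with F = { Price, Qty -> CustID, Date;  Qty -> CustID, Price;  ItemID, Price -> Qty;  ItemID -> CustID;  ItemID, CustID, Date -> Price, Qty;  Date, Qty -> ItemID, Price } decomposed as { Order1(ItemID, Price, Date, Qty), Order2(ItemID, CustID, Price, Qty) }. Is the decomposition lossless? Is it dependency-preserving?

lossless and dependency-preserving

Lossless test: (ItemID, Price, Qty)⁺ = {ItemID, CustID, Price, Date, Qty}, which contains all of one fragment — lossless.
Dependency preservation: Price, Qty → CustID, Date; ItemID, CustID, Date → Price, Qty are not contained in any single fragment, but the restricted closure of each left-hand side across the fragments still reaches the right-hand side; the remaining FDs each lie inside some fragment. All dependencies are preserved.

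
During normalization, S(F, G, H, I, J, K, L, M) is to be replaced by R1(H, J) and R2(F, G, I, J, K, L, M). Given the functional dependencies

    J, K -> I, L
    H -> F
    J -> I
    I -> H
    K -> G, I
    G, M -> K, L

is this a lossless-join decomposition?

Common attributes: R1 ∩ R2 = {J}.
Closure of {J}: J → I applies, adding I; I → H applies, adding H; H → F applies, adding F. So (J)⁺ = {F, H, I, J}.
This closure contains every attribute of R1, so R1 ∩ R2 → R1. The join is lossless.

Yes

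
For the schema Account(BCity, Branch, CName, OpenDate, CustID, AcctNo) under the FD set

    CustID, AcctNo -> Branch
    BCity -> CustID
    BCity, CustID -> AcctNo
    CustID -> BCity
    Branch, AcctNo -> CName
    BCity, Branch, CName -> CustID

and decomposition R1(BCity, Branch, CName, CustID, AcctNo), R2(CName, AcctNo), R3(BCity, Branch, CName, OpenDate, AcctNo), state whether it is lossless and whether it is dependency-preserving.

Lossless test (chase): Rows 1 and 3 agree on BCity; apply BCity→CustID and equate their CustID entries. Row 3 is now all distinguished symbols — the join is lossless.
Dependency preservation: every FD's attributes lie within a single fragment, so each can be enforced locally — preserved.

lossless and dependency-preserving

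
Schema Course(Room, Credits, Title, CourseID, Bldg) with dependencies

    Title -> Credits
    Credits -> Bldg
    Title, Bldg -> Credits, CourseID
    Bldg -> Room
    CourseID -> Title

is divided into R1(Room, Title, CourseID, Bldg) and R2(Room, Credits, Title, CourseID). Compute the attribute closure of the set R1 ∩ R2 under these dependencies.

Room, Credits, Title, CourseID, Bldg

R1 ∩ R2 = {Room, Title, CourseID}.
Title → Credits applies, adding Credits
Credits → Bldg applies, adding Bldg
Closure: {Room, Credits, Title, CourseID, Bldg}.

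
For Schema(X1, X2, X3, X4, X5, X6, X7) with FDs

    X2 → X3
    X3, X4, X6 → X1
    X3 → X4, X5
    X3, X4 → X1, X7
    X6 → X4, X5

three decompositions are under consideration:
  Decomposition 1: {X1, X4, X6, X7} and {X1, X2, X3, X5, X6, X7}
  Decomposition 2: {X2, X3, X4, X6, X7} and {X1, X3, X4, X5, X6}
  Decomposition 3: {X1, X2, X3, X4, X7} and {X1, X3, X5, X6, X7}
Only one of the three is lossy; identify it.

Decomposition 3

Decomposition 1: common = {X1, X6, X7}, closure = {X1, X4, X5, X6, X7} → lossless.
Decomposition 2: common = {X3, X4, X6}, closure = {X1, X3, X4, X5, X6, X7} → lossless.
Decomposition 3: common = {X1, X3, X7}, closure = {X1, X3, X4, X5, X7} → lossy.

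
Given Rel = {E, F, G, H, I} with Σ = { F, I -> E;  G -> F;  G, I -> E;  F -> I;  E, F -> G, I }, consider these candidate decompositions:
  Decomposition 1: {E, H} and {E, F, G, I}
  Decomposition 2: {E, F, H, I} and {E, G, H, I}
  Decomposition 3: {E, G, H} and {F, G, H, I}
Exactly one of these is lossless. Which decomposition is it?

Decomposition 1: common = {E}, closure = {E} → lossy.
Decomposition 2: common = {E, H, I}, closure = {E, H, I} → lossy.
Decomposition 3: common = {G, H}, closure = {E, F, G, H, I} → lossless.

Decomposition 3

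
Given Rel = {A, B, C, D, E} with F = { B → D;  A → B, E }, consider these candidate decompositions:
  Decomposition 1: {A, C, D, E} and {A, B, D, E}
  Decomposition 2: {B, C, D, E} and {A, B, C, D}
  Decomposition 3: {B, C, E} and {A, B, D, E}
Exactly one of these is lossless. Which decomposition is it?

Decomposition 1

Decomposition 1: common = {A, D, E}, closure = {A, B, D, E} → lossless.
Decomposition 2: common = {B, C, D}, closure = {B, C, D} → lossy.
Decomposition 3: common = {B, E}, closure = {B, D, E} → lossy.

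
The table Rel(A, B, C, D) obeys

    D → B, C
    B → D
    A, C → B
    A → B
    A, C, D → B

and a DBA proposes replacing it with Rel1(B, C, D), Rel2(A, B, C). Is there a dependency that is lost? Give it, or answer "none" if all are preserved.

D → B, C lies within Rel1.
B → D lies within Rel1.
A, C → B lies within Rel2.
A → B lies within Rel2.
A, C, D → B: restricted closure across fragments reaches B.
Every dependency is enforceable on the fragments, so the decomposition is dependency-preserving.

none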